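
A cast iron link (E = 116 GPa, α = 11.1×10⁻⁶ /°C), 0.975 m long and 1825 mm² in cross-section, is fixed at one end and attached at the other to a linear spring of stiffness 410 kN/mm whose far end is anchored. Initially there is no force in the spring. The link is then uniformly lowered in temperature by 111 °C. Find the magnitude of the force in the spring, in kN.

P ≈ 171 kN

The unrestrained thermal change is αΔT L = 11.1×10⁻⁶ × 111 × 975 = 1.201 mm.
Let P be the tensile force in the spring. The link extends elastically by PL/(AE) and the spring stretches by P/k; together these equal δ_free.
P [ L/(AE) + 1/k ] = δ_free → P [ 975/(1825×116×10³) + 1/(410×10³) ] = 1.201.
P = 1.201 / 7.045×10⁻⁶ = 170500 N.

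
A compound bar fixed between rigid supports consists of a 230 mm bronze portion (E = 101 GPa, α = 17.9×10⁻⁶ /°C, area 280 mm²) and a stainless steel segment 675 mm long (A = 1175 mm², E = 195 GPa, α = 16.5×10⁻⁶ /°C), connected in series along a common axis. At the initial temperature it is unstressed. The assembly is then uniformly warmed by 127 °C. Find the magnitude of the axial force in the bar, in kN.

P ≈ 175 kN (compressive)

Free thermal expansion of the whole bar: Σ αᵢΔT Lᵢ = 17.9×10⁻⁶×127×230 + 16.5×10⁻⁶×127×675 = 1.937 mm.
Since the ends are fixed, an axial force P builds up, equal in every segment, with P · Σ Lᵢ/(AᵢEᵢ) = δ_free.
Σ Lᵢ/(AᵢEᵢ) = 230/(280×101×10³) + 675/(1175×195×10³) = 1.108×10⁻⁵ mm/N.
So P = 1.937 / 1.108×10⁻⁵ = 174.9 kN, compressive.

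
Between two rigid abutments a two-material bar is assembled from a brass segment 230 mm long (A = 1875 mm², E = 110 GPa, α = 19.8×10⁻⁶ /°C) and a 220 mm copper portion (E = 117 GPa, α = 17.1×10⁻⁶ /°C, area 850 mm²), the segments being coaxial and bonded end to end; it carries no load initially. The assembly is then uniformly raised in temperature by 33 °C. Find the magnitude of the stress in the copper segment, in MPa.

If the supports were absent, the total length change would be Σ αᵢΔT Lᵢ = 19.8×10⁻⁶×33×230 + 17.1×10⁻⁶×33×220 = 0.2744 mm.
The rigid supports impose zero overall length change; the single axial force P common to all segments must satisfy P Σ Lᵢ/(AᵢEᵢ) = δ_free.
Σ Lᵢ/(AᵢEᵢ) = 230/(1875×110×10³) + 220/(850×117×10³) = 3.327×10⁻⁶ mm/N.
P = 0.2744 / 3.327×10⁻⁶ = 82480 N = 82.48 kN, compressive.
σ_{copper} = P / A = 82480 / 850 = 97.03 MPa.

σ ≈ 97 MPa (compressive)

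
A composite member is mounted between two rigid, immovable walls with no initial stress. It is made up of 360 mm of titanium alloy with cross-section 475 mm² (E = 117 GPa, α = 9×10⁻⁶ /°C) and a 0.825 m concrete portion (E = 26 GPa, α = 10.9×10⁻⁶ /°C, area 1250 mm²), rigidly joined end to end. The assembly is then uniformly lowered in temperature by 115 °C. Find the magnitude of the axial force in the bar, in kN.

P ≈ 44.2 kN (tensile)

With the walls removed the bar would change length by δ_free = Σ αᵢΔT Lᵢ = 9×10⁻⁶×115×360 + 10.9×10⁻⁶×115×825 = 1.407 mm.
Since the ends are fixed, an axial force P builds up, equal in every segment, with P · Σ Lᵢ/(AᵢEᵢ) = δ_free.
The series flexibility is Σ Lᵢ/(AᵢEᵢ) = 360/(475×117×10³) + 825/(1250×26×10³) = 3.186×10⁻⁵ mm/N.
Hence P = δ_free / Σ(L/AE) = 1.407/3.186×10⁻⁵ = 44.15 kN (tensile).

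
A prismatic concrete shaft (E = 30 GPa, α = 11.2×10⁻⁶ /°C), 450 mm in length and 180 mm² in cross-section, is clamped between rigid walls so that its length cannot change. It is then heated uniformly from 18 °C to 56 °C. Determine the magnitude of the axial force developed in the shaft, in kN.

Full restraint means ε = 0, so the stress is σ = EαΔT = 30×10³ × 11.2×10⁻⁶ × 38 = 12.77 MPa.
Then P = σA = 12.77 × 180 mm² = 2.298 kN, compressive.

P ≈ 2.3 kN (compressive)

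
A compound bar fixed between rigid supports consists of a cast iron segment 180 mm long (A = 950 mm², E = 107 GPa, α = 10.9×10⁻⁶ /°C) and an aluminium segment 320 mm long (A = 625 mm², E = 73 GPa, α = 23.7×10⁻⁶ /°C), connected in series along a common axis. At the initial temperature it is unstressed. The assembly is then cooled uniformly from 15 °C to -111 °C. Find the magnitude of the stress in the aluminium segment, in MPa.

σ ≈ 219 MPa (tensile)

If the supports were absent, the total length change would be Σ αᵢΔT Lᵢ = 10.9×10⁻⁶×126×180 + 23.7×10⁻⁶×126×320 = 1.203 mm.
Since the ends are fixed, an axial force P builds up, equal in every segment, with P · Σ Lᵢ/(AᵢEᵢ) = δ_free.
The series flexibility is Σ Lᵢ/(AᵢEᵢ) = 180/(950×107×10³) + 320/(625×73×10³) = 8.784×10⁻⁶ mm/N.
Hence P = δ_free / Σ(L/AE) = 1.203/8.784×10⁻⁶ = 136.9 kN (tensile).
σ_{aluminium} = P / A = 136900 / 625 = 219.1 MPa.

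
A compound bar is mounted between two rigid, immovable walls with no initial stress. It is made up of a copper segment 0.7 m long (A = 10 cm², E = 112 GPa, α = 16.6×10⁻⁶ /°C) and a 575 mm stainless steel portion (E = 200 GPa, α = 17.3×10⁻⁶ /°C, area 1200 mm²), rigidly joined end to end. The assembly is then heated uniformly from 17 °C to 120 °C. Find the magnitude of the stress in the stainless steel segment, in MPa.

Free thermal expansion of the whole bar: Σ αᵢΔT Lᵢ = 16.6×10⁻⁶×103×700 + 17.3×10⁻⁶×103×575 = 2.221 mm.
Since the ends are fixed, an axial force P builds up, equal in every segment, with P · Σ Lᵢ/(AᵢEᵢ) = δ_free.
Σ Lᵢ/(AᵢEᵢ) = 700/(1000×112×10³) + 575/(1200×200×10³) = 8.646×10⁻⁶ mm/N.
So P = 2.221 / 8.646×10⁻⁶ = 256.9 kN, compressive.
σ_{stainless steel} = P / A = 256900 / 1200 = 214.1 MPa.

σ ≈ 214 MPa (compressive)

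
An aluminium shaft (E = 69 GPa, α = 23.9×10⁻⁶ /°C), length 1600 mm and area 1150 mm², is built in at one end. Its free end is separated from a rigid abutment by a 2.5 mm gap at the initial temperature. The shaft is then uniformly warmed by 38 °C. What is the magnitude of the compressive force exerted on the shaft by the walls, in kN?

Unrestrained expansion: δ_free = αΔT L = 23.9×10⁻⁶ × 38 × 1600 = 1.453 mm.
Since δ_free = 1.45 mm is less than the 2.5 mm gap, the shaft never touches the wall. No axial force develops.

P ≈ 0 kN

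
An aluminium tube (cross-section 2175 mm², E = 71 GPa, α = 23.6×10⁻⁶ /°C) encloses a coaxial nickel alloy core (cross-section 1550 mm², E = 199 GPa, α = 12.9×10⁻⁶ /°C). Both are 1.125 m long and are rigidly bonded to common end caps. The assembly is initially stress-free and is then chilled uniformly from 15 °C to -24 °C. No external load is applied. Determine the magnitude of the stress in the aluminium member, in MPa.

σ ≈ 19.7 MPa (tensile)

Equilibrium of a rigid end plate with no external load gives equal and opposite internal forces ±P in the two members. Since α_{aluminium} > α_{nickel alloy}, cooling drives the aluminium into tension and the nickel alloy into compression.
Setting the final lengths equal and cancelling L: (α₁ − α₂)ΔT = P/(A₁E₁) + P/(A₂E₂).
|α₁ − α₂|·ΔT = 10.7×10⁻⁶ × 39 = 0.0004173.
1/(A₁E₁) + 1/(A₂E₂) = 1/(2175×71×10³) + 1/(1550×199×10³) = 9.718×10⁻⁹ N⁻¹.
So P = 0.0004173 / 9.718×10⁻⁹ = 42.94 kN.
σ_{aluminium} = P/A₁ = 42940/2175 = 19.74 MPa, tensile.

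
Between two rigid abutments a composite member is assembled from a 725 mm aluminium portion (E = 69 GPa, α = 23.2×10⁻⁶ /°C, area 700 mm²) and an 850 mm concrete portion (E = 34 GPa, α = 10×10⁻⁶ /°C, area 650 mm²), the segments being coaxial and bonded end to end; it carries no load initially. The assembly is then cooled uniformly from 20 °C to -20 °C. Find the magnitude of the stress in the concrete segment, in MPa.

σ ≈ 29.1 MPa (tensile)

With the walls removed the bar would change length by δ_free = Σ αᵢΔT Lᵢ = 23.2×10⁻⁶×40×725 + 10×10⁻⁶×40×850 = 1.013 mm.
The rigid supports impose zero overall length change; the single axial force P common to all segments must satisfy P Σ Lᵢ/(AᵢEᵢ) = δ_free.
Σ Lᵢ/(AᵢEᵢ) = 725/(700×69×10³) + 850/(650×34×10³) = 5.347×10⁻⁵ mm/N.
So P = 1.013 / 5.347×10⁻⁵ = 18.94 kN, tensile.
σ_{concrete} = P / A = 18940 / 650 = 29.14 MPa.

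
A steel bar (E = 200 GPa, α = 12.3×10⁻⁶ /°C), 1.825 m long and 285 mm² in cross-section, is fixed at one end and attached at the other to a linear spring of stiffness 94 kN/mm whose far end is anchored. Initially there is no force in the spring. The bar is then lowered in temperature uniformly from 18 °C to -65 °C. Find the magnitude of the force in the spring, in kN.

P ≈ 43.7 kN

If the spring were absent the bar would shorten by αΔT L = 12.3×10⁻⁶ × 83 × 1825 = 1.863 mm.
With a force P in the spring, the elastic change of the bar is PL/(AE) and that of the spring is P/k; compatibility requires their sum to equal δ_free.
So P = δ_free / [L/(AE) + 1/k] = 1.863 / [ 1825/(285×200×10³) + 1/(94×10³) ].
P = 1.863 / 4.266×10⁻⁵ = 43680 N.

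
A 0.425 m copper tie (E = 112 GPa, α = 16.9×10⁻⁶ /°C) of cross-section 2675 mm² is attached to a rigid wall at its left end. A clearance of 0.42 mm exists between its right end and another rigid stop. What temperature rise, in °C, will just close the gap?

ΔT ≈ 58.5 °C

The gap closes when αΔT L = 0.42 mm, since the tie is still unstressed at that instant.
So ΔT = g/(αL) = 0.42/(16.9×10⁻⁶ × 425) = 58.48 °C.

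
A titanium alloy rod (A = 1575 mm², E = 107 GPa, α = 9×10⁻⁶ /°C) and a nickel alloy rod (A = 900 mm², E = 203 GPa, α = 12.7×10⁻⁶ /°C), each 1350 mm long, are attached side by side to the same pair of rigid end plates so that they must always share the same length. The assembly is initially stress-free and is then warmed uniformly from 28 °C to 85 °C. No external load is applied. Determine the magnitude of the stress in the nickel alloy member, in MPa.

σ ≈ 20.5 MPa (compressive)

Equilibrium of a rigid end plate with no external load gives equal and opposite internal forces ±P in the two members. Since α_{nickel alloy} > α_{titanium alloy}, heating drives the nickel alloy into compression and the titanium alloy into tension.
Compatibility of the two members (thermal + elastic change equal): (α₁ − α₂)ΔT = P·[1/(A₁E₁) + 1/(A₂E₂)].
|α₁ − α₂|·ΔT = 3.7×10⁻⁶ × 57 = 0.0002109.
1/(A₁E₁) + 1/(A₂E₂) = 1/(1575×107×10³) + 1/(900×203×10³) = 1.141×10⁻⁸ N⁻¹.
P = 0.0002109 / 1.141×10⁻⁸ = 18490 N = 18.49 kN.
σ_{nickel alloy} = P/A₂ = 18490/900 = 20.54 MPa, compressive.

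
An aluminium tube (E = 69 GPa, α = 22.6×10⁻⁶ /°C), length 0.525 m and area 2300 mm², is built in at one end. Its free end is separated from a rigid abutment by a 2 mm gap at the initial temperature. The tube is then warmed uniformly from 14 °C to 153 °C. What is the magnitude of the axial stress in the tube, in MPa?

σ ≈ 0 MPa

If the wall were absent the tube would grow by αΔT L = 22.6×10⁻⁶ × 139 × 525 = 1.649 mm.
This is smaller than the 2 mm clearance, so the tube expands freely without reaching the stop — the stress is zero.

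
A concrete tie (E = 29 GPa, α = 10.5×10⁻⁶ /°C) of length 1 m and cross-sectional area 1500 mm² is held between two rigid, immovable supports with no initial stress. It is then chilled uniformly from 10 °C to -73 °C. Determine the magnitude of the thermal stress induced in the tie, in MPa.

σ ≈ 25.3 MPa (tensile)

Because both ends are immovable the net strain is zero, and the suppressed thermal strain is αΔT = 10.5×10⁻⁶ × 83 = 871.5×10⁻⁶.
The stress required to suppress this strain is σ = Eε = 29×10³ × 871.5×10⁻⁶ = 25.27 MPa, tensile since the tie is trying to contract.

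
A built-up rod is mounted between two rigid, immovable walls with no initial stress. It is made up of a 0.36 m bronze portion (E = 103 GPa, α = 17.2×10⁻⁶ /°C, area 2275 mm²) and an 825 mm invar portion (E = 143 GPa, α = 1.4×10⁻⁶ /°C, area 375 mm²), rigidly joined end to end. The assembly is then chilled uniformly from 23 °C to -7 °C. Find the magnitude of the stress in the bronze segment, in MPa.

If the supports were absent, the total length change would be Σ αᵢΔT Lᵢ = 17.2×10⁻⁶×30×360 + 1.4×10⁻⁶×30×825 = 0.2204 mm.
The walls prevent any net length change, so an axial force P (same in every segment) develops. Compatibility: P · Σ Lᵢ/(AᵢEᵢ) = δ_free.
Σ Lᵢ/(AᵢEᵢ) = 360/(2275×103×10³) + 825/(375×143×10³) = 1.692×10⁻⁵ mm/N.
So P = 0.2204 / 1.692×10⁻⁵ = 13.03 kN, tensile.
σ_{bronze} = P / A = 13030 / 2275 = 5.726 MPa.

σ ≈ 5.73 MPa (tensile)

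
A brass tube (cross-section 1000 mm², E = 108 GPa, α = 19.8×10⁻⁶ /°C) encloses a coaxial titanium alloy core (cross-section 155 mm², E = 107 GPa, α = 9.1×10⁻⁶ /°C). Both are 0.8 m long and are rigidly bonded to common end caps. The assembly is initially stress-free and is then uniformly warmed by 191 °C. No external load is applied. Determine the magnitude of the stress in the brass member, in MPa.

Equilibrium of a rigid end plate with no external load gives equal and opposite internal forces ±P in the two members. Since α_{brass} > α_{titanium alloy}, heating drives the brass into compression and the titanium alloy into tension.
Compatibility of the two members (thermal + elastic change equal): (α₁ − α₂)ΔT = P·[1/(A₁E₁) + 1/(A₂E₂)].
|α₁ − α₂|·ΔT = 10.7×10⁻⁶ × 191 = 0.002044.
1/(A₁E₁) + 1/(A₂E₂) = 1/(1000×108×10³) + 1/(155×107×10³) = 6.955×10⁻⁸ N⁻¹.
So P = 0.002044 / 6.955×10⁻⁸ = 29.38 kN.
σ_{brass} = P/A₁ = 29380/1000 = 29.38 MPa, compressive.

σ ≈ 29.4 MPa (compressive)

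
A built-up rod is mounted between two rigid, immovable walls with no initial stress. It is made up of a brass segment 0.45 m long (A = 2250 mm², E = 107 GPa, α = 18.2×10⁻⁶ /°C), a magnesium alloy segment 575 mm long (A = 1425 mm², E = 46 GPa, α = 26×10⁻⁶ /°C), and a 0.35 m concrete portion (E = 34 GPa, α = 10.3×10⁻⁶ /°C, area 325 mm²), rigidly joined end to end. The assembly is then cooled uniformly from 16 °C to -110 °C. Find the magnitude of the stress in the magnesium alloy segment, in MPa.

σ ≈ 55.9 MPa (tensile)

If the supports were absent, the total length change would be Σ αᵢΔT Lᵢ = 18.2×10⁻⁶×126×450 + 26×10⁻⁶×126×575 + 10.3×10⁻⁶×126×350 = 3.37 mm.
The rigid supports impose zero overall length change; the single axial force P common to all segments must satisfy P Σ Lᵢ/(AᵢEᵢ) = δ_free.
Σ Lᵢ/(AᵢEᵢ) = 450/(2250×107×10³) + 575/(1425×46×10³) + 350/(325×34×10³) = 4.232×10⁻⁵ mm/N.
P = 3.37 / 4.232×10⁻⁵ = 79640 N = 79.64 kN, tensile.
σ_{magnesium alloy} = P / A = 79640 / 1425 = 55.89 MPa.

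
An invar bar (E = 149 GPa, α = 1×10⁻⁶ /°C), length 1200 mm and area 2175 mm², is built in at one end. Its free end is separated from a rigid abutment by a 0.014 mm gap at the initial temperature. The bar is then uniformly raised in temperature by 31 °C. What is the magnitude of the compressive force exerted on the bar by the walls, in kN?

Unrestrained expansion: δ_free = αΔT L = 1×10⁻⁶ × 31 × 1200 = 0.0372 mm.
This exceeds the 0.014 mm gap, so the wall pushes back. The portion of expansion that must be recovered elastically is δ_free − gap = 0.0372 − 0.014 = 0.0232 mm.
Compatibility: PL/(AE) = 0.0232 mm, so σ = P/A = E × (0.0232/1200) = 2.881 MPa.
Force on the wall = σA = 2.881 × 2175 mm² = 6.265 kN.

P ≈ 6.27 kN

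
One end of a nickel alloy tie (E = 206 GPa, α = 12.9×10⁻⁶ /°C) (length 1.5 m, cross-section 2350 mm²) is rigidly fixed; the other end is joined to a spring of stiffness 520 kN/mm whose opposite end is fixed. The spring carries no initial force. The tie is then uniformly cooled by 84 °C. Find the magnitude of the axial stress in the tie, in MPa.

The unrestrained thermal change is αΔT L = 12.9×10⁻⁶ × 84 × 1500 = 1.625 mm.
Let P be the tensile force in the spring. The tie extends elastically by PL/(AE) and the spring stretches by P/k; together these equal δ_free.
So P = δ_free / [L/(AE) + 1/k] = 1.625 / [ 1500/(2350×206×10³) + 1/(520×10³) ].
P = 1.625 / 5.022×10⁻⁶ = 323700 N.
σ = P/A = 323700/2350 = 137.7 MPa.

σ ≈ 138 MPa (tensile)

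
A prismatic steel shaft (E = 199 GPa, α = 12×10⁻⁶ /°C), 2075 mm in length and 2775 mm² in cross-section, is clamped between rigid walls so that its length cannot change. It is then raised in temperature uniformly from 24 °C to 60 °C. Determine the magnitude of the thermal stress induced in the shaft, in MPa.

σ ≈ 86 MPa (compressive)

The supports are rigid, so the total axial strain is zero. The restrained thermal strain is ε = αΔT = 12×10⁻⁶ × 36 = 432×10⁻⁶.
The stress required to suppress this strain is σ = Eε = 199×10³ × 432×10⁻⁶ = 85.97 MPa, compressive since the shaft is trying to expand.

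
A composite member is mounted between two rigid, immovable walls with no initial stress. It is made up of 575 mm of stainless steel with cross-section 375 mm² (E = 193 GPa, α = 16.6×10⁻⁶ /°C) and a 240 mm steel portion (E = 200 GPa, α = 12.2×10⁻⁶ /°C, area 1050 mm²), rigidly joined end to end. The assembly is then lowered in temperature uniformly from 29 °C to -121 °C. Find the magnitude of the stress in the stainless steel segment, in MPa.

Free thermal contraction of the whole bar: Σ αᵢΔT Lᵢ = 16.6×10⁻⁶×150×575 + 12.2×10⁻⁶×150×240 = 1.871 mm.
The walls prevent any net length change, so an axial force P (same in every segment) develops. Compatibility: P · Σ Lᵢ/(AᵢEᵢ) = δ_free.
Σ Lᵢ/(AᵢEᵢ) = 575/(375×193×10³) + 240/(1050×200×10³) = 9.088×10⁻⁶ mm/N.
P = 1.871 / 9.088×10⁻⁶ = 205900 N = 205.9 kN, tensile.
σ_{stainless steel} = P / A = 205900 / 375 = 549 MPa.

σ ≈ 549 MPa (tensile)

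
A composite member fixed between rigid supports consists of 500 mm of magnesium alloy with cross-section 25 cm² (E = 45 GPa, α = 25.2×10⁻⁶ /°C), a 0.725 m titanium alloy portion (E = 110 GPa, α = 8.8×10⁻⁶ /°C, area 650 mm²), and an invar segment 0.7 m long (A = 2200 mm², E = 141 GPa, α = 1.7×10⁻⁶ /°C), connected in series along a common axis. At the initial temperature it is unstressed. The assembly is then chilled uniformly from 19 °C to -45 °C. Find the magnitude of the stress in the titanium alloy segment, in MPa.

With the walls removed the bar would change length by δ_free = Σ αᵢΔT Lᵢ = 25.2×10⁻⁶×64×500 + 8.8×10⁻⁶×64×725 + 1.7×10⁻⁶×64×700 = 1.291 mm.
The walls prevent any net length change, so an axial force P (same in every segment) develops. Compatibility: P · Σ Lᵢ/(AᵢEᵢ) = δ_free.
Σ Lᵢ/(AᵢEᵢ) = 500/(2500×45×10³) + 725/(650×110×10³) + 700/(2200×141×10³) = 1.684×10⁻⁵ mm/N.
P = 1.291 / 1.684×10⁻⁵ = 76650 N = 76.65 kN, tensile.
σ_{titanium alloy} = P / A = 76650 / 650 = 117.9 MPa.

σ ≈ 118 MPa (tensile)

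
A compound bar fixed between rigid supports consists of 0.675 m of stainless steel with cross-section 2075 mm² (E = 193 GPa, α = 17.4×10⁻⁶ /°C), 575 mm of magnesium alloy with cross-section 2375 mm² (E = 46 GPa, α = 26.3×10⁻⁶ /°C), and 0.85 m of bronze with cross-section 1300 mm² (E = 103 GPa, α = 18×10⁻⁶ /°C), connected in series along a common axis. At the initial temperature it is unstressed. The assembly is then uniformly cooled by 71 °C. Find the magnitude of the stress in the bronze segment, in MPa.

σ ≈ 173 MPa (tensile)

With the walls removed the bar would change length by δ_free = Σ αᵢΔT Lᵢ = 17.4×10⁻⁶×71×675 + 26.3×10⁻⁶×71×575 + 18×10⁻⁶×71×850 = 2.994 mm.
Since the ends are fixed, an axial force P builds up, equal in every segment, with P · Σ Lᵢ/(AᵢEᵢ) = δ_free.
Σ Lᵢ/(AᵢEᵢ) = 675/(2075×193×10³) + 575/(2375×46×10³) + 850/(1300×103×10³) = 1.33×10⁻⁵ mm/N.
Hence P = δ_free / Σ(L/AE) = 2.994/1.33×10⁻⁵ = 225.2 kN (tensile).
σ_{bronze} = P / A = 225200 / 1300 = 173.2 MPa.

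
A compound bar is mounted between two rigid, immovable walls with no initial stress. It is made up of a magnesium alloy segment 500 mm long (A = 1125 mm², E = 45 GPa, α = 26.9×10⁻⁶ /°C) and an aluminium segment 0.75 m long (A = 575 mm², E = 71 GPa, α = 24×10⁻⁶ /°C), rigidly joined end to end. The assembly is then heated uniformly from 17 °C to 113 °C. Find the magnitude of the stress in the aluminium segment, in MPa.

With the walls removed the bar would change length by δ_free = Σ αᵢΔT Lᵢ = 26.9×10⁻⁶×96×500 + 24×10⁻⁶×96×750 = 3.019 mm.
The rigid supports impose zero overall length change; the single axial force P common to all segments must satisfy P Σ Lᵢ/(AᵢEᵢ) = δ_free.
Σ Lᵢ/(AᵢEᵢ) = 500/(1125×45×10³) + 750/(575×71×10³) = 2.825×10⁻⁵ mm/N.
Hence P = δ_free / Σ(L/AE) = 3.019/2.825×10⁻⁵ = 106.9 kN (compressive).
σ_{aluminium} = P / A = 106900 / 575 = 185.9 MPa.

σ ≈ 186 MPa (compressive)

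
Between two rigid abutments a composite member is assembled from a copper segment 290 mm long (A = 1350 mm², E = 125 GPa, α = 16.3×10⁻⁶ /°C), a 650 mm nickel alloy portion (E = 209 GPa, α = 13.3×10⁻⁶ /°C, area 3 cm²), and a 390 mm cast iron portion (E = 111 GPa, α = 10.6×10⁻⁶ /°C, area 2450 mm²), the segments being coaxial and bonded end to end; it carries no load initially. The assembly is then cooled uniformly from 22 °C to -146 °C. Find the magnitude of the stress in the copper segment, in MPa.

σ ≈ 161 MPa (tensile)

Free thermal contraction of the whole bar: Σ αᵢΔT Lᵢ = 16.3×10⁻⁶×168×290 + 13.3×10⁻⁶×168×650 + 10.6×10⁻⁶×168×390 = 2.941 mm.
Since the ends are fixed, an axial force P builds up, equal in every segment, with P · Σ Lᵢ/(AᵢEᵢ) = δ_free.
Σ Lᵢ/(AᵢEᵢ) = 290/(1350×125×10³) + 650/(300×209×10³) + 390/(2450×111×10³) = 1.352×10⁻⁵ mm/N.
P = 2.941 / 1.352×10⁻⁵ = 217500 N = 217.5 kN, tensile.
σ_{copper} = P / A = 217500 / 1350 = 161.1 MPa.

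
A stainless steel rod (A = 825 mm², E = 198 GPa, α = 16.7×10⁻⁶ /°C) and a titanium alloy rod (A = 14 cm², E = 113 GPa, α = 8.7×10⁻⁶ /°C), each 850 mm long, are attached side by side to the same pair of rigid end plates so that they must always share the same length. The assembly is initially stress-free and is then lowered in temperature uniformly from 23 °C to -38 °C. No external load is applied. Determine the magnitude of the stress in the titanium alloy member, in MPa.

Both members must finish at the same length. With the larger α, the stainless steel tends to over-contract; the plates restrain it, putting the stainless steel in tension and the titanium alloy in compression. With no external load the two internal forces are equal and opposite, magnitude P.
Compatibility of the two members (thermal + elastic change equal): (α₁ − α₂)ΔT = P·[1/(A₁E₁) + 1/(A₂E₂)].
|α₁ − α₂|·ΔT = 8×10⁻⁶ × 61 = 0.000488.
1/(A₁E₁) + 1/(A₂E₂) = 1/(825×198×10³) + 1/(1400×113×10³) = 1.244×10⁻⁸ N⁻¹.
So P = 0.000488 / 1.244×10⁻⁸ = 39.22 kN.
σ_{titanium alloy} = P/A₂ = 39220/1400 = 28.01 MPa, compressive.

σ ≈ 28 MPa (compressive)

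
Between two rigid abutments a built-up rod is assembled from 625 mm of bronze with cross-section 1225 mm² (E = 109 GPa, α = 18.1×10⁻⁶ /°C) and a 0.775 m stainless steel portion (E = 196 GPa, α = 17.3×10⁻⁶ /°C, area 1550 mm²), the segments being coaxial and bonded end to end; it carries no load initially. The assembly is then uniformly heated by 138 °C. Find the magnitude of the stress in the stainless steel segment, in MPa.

σ ≈ 304 MPa (compressive)

Free thermal expansion of the whole bar: Σ αᵢΔT Lᵢ = 18.1×10⁻⁶×138×625 + 17.3×10⁻⁶×138×775 = 3.411 mm.
Since the ends are fixed, an axial force P builds up, equal in every segment, with P · Σ Lᵢ/(AᵢEᵢ) = δ_free.
The series flexibility is Σ Lᵢ/(AᵢEᵢ) = 625/(1225×109×10³) + 775/(1550×196×10³) = 7.232×10⁻⁶ mm/N.
P = 3.411 / 7.232×10⁻⁶ = 471700 N = 471.7 kN, compressive.
σ_{stainless steel} = P / A = 471700 / 1550 = 304.3 MPa.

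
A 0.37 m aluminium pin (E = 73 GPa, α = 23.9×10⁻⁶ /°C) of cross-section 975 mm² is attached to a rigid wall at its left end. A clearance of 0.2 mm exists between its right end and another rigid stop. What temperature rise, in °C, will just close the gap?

Contact occurs when the free expansion equals the gap: αΔT L = 0.2 mm.
ΔT = 0.2 / (23.9×10⁻⁶ × 370) = 22.62 °C.

ΔT ≈ 22.6 °C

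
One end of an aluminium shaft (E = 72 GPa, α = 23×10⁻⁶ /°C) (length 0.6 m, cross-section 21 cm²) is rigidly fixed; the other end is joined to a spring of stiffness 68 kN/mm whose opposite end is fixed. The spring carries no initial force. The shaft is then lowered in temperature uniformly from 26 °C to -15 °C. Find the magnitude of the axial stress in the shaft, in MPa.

σ ≈ 14.4 MPa (tensile)

The unrestrained thermal change is αΔT L = 23×10⁻⁶ × 41 × 600 = 0.5658 mm.
With a force P in the spring, the elastic change of the shaft is PL/(AE) and that of the spring is P/k; compatibility requires their sum to equal δ_free.
So P = δ_free / [L/(AE) + 1/k] = 0.5658 / [ 600/(2100×72×10³) + 1/(68×10³) ].
P = 0.5658 / 1.867×10⁻⁵ = 30300 N.
σ = P/A = 30300/2100 = 14.43 MPa.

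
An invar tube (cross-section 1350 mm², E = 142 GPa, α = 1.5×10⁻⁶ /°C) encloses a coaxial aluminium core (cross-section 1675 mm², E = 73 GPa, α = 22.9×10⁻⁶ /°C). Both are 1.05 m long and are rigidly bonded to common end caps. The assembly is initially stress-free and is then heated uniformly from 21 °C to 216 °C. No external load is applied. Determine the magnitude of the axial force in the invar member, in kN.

Equilibrium of a rigid end plate with no external load gives equal and opposite internal forces ±P in the two members. Since α_{aluminium} > α_{invar}, heating drives the aluminium into compression and the invar into tension.
Compatibility of the two members (thermal + elastic change equal): (α₁ − α₂)ΔT = P·[1/(A₁E₁) + 1/(A₂E₂)].
|α₁ − α₂|·ΔT = 21.4×10⁻⁶ × 195 = 0.004173.
1/(A₁E₁) + 1/(A₂E₂) = 1/(1350×142×10³) + 1/(1675×73×10³) = 1.339×10⁻⁸ N⁻¹.
P = 0.004173 / 1.339×10⁻⁸ = 311500 N = 311.5 kN.

P ≈ 312 kN (tensile in the invar)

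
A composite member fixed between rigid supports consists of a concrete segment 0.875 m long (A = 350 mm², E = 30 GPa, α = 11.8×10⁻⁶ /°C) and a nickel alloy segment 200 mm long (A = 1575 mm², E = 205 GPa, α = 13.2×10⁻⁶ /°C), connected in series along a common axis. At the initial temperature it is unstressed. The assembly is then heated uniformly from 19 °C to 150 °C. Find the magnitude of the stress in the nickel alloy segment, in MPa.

Free thermal expansion of the whole bar: Σ αᵢΔT Lᵢ = 11.8×10⁻⁶×131×875 + 13.2×10⁻⁶×131×200 = 1.698 mm.
Since the ends are fixed, an axial force P builds up, equal in every segment, with P · Σ Lᵢ/(AᵢEᵢ) = δ_free.
Σ Lᵢ/(AᵢEᵢ) = 875/(350×30×10³) + 200/(1575×205×10³) = 8.395×10⁻⁵ mm/N.
So P = 1.698 / 8.395×10⁻⁵ = 20.23 kN, compressive.
σ_{nickel alloy} = P / A = 20230 / 1575 = 12.84 MPa.

σ ≈ 12.8 MPa (compressive)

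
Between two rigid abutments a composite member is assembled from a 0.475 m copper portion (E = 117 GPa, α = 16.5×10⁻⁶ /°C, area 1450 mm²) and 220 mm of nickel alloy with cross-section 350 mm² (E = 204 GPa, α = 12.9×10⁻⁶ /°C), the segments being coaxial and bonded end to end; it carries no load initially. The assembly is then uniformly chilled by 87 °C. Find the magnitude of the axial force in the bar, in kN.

P ≈ 158 kN (tensile)

If the supports were absent, the total length change would be Σ αᵢΔT Lᵢ = 16.5×10⁻⁶×87×475 + 12.9×10⁻⁶×87×220 = 0.9288 mm.
The rigid supports impose zero overall length change; the single axial force P common to all segments must satisfy P Σ Lᵢ/(AᵢEᵢ) = δ_free.
The series flexibility is Σ Lᵢ/(AᵢEᵢ) = 475/(1450×117×10³) + 220/(350×204×10³) = 5.881×10⁻⁶ mm/N.
Hence P = δ_free / Σ(L/AE) = 0.9288/5.881×10⁻⁶ = 157.9 kN (tensile).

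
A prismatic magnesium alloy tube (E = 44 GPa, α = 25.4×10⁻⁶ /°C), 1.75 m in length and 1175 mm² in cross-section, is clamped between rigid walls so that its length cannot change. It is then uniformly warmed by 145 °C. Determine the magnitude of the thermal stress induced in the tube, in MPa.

With length fixed, the mechanical strain must cancel the thermal strain αΔT = 25.4×10⁻⁶ × 145 = 3683×10⁻⁶.
Hence σ = E·αΔT = 44×10³ × 3683×10⁻⁶ = 162.1 MPa, compressive.

σ ≈ 162 MPa (compressive)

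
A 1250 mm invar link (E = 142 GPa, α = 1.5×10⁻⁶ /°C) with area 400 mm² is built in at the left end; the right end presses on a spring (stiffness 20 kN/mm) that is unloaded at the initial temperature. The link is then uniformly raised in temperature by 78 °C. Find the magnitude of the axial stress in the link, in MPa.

σ ≈ 5.08 MPa (compressive)

Free thermal expansion: δ_free = αΔT L = 1.5×10⁻⁶ × 78 × 1250 = 0.1462 mm.
With a force P in the spring, the elastic change of the link is PL/(AE) and that of the spring is P/k; compatibility requires their sum to equal δ_free.
P [ L/(AE) + 1/k ] = δ_free → P [ 1250/(400×142×10³) + 1/(20×10³) ] = 0.1462.
P = 0.1462 / 7.201×10⁻⁵ = 2031 N.
σ = P/A = 2031/400 = 5.078 MPa.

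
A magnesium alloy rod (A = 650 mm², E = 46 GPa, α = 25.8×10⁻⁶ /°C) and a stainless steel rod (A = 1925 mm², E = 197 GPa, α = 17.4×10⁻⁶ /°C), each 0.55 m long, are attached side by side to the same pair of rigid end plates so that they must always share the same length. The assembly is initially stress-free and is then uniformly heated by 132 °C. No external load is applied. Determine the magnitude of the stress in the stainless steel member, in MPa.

σ ≈ 16 MPa (tensile)

Both members must finish at the same length. With the larger α, the magnesium alloy tends to over-expand; the plates restrain it, putting the magnesium alloy in compression and the stainless steel in tension. With no external load the two internal forces are equal and opposite, magnitude P.
Equating the net (thermal + elastic) strains gives |α₁ − α₂|·ΔT = P·[1/(A₁E₁) + 1/(A₂E₂)].
|α₁ − α₂|·ΔT = 8.4×10⁻⁶ × 132 = 0.001109.
1/(A₁E₁) + 1/(A₂E₂) = 1/(650×46×10³) + 1/(1925×197×10³) = 3.608×10⁻⁸ N⁻¹.
P = 0.001109 / 3.608×10⁻⁸ = 30730 N = 30.73 kN.
σ_{stainless steel} = P/A₂ = 30730/1925 = 15.96 MPa, tensile.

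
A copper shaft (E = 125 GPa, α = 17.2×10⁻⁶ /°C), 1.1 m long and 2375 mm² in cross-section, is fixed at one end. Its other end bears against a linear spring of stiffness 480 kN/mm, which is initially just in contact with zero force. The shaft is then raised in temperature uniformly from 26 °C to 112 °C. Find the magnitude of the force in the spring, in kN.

P ≈ 281 kN

If the spring were absent the shaft would lengthen by αΔT L = 17.2×10⁻⁶ × 86 × 1100 = 1.627 mm.
Let P be the compressive force at the spring. The shaft shortens elastically by PL/(AE) and the spring compresses by P/k; together these equal δ_free.
P [ L/(AE) + 1/k ] = δ_free → P [ 1100/(2375×125×10³) + 1/(480×10³) ] = 1.627.
P = 1.627 / 5.789×10⁻⁶ = 281100 N.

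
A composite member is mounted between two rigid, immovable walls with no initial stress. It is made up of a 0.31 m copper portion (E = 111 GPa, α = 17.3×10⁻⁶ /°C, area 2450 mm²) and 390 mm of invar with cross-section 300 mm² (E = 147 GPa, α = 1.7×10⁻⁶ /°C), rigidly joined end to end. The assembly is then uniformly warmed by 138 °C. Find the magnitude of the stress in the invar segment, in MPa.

Free thermal expansion of the whole bar: Σ αᵢΔT Lᵢ = 17.3×10⁻⁶×138×310 + 1.7×10⁻⁶×138×390 = 0.8316 mm.
Since the ends are fixed, an axial force P builds up, equal in every segment, with P · Σ Lᵢ/(AᵢEᵢ) = δ_free.
The series flexibility is Σ Lᵢ/(AᵢEᵢ) = 310/(2450×111×10³) + 390/(300×147×10³) = 9.983×10⁻⁶ mm/N.
Hence P = δ_free / Σ(L/AE) = 0.8316/9.983×10⁻⁶ = 83.3 kN (compressive).
σ_{invar} = P / A = 83300 / 300 = 277.7 MPa.

σ ≈ 278 MPa (compressive)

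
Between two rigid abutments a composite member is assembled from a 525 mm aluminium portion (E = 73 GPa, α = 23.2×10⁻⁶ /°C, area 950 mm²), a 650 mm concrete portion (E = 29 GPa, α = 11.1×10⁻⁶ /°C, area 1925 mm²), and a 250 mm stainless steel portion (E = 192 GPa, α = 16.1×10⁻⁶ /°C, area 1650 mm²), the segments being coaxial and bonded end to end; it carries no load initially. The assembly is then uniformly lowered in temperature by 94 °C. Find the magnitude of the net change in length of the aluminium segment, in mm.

|ΔL| ≈ 0.312 mm

With the walls removed the bar would change length by δ_free = Σ αᵢΔT Lᵢ = 23.2×10⁻⁶×94×525 + 11.1×10⁻⁶×94×650 + 16.1×10⁻⁶×94×250 = 2.201 mm.
The walls prevent any net length change, so an axial force P (same in every segment) develops. Compatibility: P · Σ Lᵢ/(AᵢEᵢ) = δ_free.
Σ Lᵢ/(AᵢEᵢ) = 525/(950×73×10³) + 650/(1925×29×10³) + 250/(1650×192×10³) = 2×10⁻⁵ mm/N.
So P = 2.201 / 2×10⁻⁵ = 110.1 kN, tensile.
For the aluminium segment, free thermal change = 23.2×10⁻⁶×94×525 = 1.145 mm and elastic change from P = 110100×525/(950×73×10³) = 0.8332 mm; these oppose, so the net change is 0.312 mm (segment shortens).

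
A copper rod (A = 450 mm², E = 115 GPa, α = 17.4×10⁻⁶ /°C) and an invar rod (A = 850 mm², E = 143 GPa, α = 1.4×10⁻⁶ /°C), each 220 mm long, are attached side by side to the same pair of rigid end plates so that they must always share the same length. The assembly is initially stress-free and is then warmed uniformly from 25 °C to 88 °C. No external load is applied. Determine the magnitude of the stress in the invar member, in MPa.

Both members must finish at the same length. With the larger α, the copper tends to over-expand; the plates restrain it, putting the copper in compression and the invar in tension. With no external load the two internal forces are equal and opposite, magnitude P.
Setting the final lengths equal and cancelling L: (α₁ − α₂)ΔT = P/(A₁E₁) + P/(A₂E₂).
|α₁ − α₂|·ΔT = 16×10⁻⁶ × 63 = 0.001008.
1/(A₁E₁) + 1/(A₂E₂) = 1/(450×115×10³) + 1/(850×143×10³) = 2.755×10⁻⁸ N⁻¹.
So P = 0.001008 / 2.755×10⁻⁸ = 36.59 kN.
σ_{invar} = P/A₂ = 36590/850 = 43.04 MPa, tensile.

σ ≈ 43 MPa (tensile)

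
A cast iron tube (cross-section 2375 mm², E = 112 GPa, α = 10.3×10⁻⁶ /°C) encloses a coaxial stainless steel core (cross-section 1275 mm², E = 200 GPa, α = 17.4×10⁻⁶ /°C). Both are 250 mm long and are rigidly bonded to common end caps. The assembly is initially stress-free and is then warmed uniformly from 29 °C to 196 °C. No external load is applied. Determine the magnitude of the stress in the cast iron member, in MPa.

σ ≈ 65 MPa (tensile)

Equilibrium of a rigid end plate with no external load gives equal and opposite internal forces ±P in the two members. Since α_{stainless steel} > α_{cast iron}, heating drives the stainless steel into compression and the cast iron into tension.
Equating the net (thermal + elastic) strains gives |α₁ − α₂|·ΔT = P·[1/(A₁E₁) + 1/(A₂E₂)].
|α₁ − α₂|·ΔT = 7.1×10⁻⁶ × 167 = 0.001186.
1/(A₁E₁) + 1/(A₂E₂) = 1/(2375×112×10³) + 1/(1275×200×10³) = 7.681×10⁻⁹ N⁻¹.
P = 0.001186 / 7.681×10⁻⁹ = 154400 N = 154.4 kN.
σ_{cast iron} = P/A₁ = 154400/2375 = 65 MPa, tensile.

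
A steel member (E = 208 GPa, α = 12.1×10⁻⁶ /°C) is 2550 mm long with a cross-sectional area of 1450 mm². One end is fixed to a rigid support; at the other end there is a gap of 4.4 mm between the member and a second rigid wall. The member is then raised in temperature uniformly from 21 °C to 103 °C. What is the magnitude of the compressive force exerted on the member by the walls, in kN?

P ≈ 0 kN

If the wall were absent the member would grow by αΔT L = 12.1×10⁻⁶ × 82 × 2550 = 2.53 mm.
This is smaller than the 4.4 mm clearance, so the member expands freely without reaching the stop — the stress is zero.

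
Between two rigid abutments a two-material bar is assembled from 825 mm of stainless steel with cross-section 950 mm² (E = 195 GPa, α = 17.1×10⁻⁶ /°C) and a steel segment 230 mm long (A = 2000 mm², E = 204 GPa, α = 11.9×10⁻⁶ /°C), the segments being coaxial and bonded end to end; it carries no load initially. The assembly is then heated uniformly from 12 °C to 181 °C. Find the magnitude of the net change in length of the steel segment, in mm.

|ΔL| ≈ 0.143 mm

If the supports were absent, the total length change would be Σ αᵢΔT Lᵢ = 17.1×10⁻⁶×169×825 + 11.9×10⁻⁶×169×230 = 2.847 mm.
The walls prevent any net length change, so an axial force P (same in every segment) develops. Compatibility: P · Σ Lᵢ/(AᵢEᵢ) = δ_free.
Σ Lᵢ/(AᵢEᵢ) = 825/(950×195×10³) + 230/(2000×204×10³) = 5.017×10⁻⁶ mm/N.
Hence P = δ_free / Σ(L/AE) = 2.847/5.017×10⁻⁶ = 567.4 kN (compressive).
For the steel segment, free thermal change = 11.9×10⁻⁶×169×230 = 0.4626 mm and elastic change from P = 567400×230/(2000×204×10³) = 0.3199 mm; these oppose, so the net change is 0.143 mm (segment lengthens).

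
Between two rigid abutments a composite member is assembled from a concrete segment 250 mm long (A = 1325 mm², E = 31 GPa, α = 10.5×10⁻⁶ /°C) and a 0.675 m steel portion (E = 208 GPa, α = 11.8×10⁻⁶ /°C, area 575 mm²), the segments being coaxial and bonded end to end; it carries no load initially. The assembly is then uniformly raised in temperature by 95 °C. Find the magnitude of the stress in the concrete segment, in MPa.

σ ≈ 64.7 MPa (compressive)

Free thermal expansion of the whole bar: Σ αᵢΔT Lᵢ = 10.5×10⁻⁶×95×250 + 11.8×10⁻⁶×95×675 = 1.006 mm.
The rigid supports impose zero overall length change; the single axial force P common to all segments must satisfy P Σ Lᵢ/(AᵢEᵢ) = δ_free.
The series flexibility is Σ Lᵢ/(AᵢEᵢ) = 250/(1325×31×10³) + 675/(575×208×10³) = 1.173×10⁻⁵ mm/N.
Hence P = δ_free / Σ(L/AE) = 1.006/1.173×10⁻⁵ = 85.77 kN (compressive).
σ_{concrete} = P / A = 85770 / 1325 = 64.73 MPa.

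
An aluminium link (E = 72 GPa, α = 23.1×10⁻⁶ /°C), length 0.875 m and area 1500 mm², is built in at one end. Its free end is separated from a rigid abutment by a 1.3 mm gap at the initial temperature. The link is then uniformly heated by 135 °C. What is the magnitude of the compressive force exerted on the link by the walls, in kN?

P ≈ 176 kN

Unrestrained expansion: δ_free = αΔT L = 23.1×10⁻⁶ × 135 × 875 = 2.729 mm.
This exceeds the 1.3 mm gap, so the wall pushes back. The portion of expansion that must be recovered elastically is δ_free − gap = 2.729 − 1.3 = 1.429 mm.
Compatibility: PL/(AE) = 1.429 mm, so σ = P/A = E × (1.429/875) = 117.6 MPa.
P = σA = 117.6 × 1500 = 176.3 kN.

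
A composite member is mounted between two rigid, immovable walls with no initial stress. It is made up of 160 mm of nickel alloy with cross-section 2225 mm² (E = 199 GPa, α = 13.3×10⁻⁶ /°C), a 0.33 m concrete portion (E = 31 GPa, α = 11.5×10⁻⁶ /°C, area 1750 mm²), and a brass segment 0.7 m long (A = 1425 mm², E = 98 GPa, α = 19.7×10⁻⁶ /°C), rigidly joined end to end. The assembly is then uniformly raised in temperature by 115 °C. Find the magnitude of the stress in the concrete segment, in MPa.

If the supports were absent, the total length change would be Σ αᵢΔT Lᵢ = 13.3×10⁻⁶×115×160 + 11.5×10⁻⁶×115×330 + 19.7×10⁻⁶×115×700 = 2.267 mm.
The rigid supports impose zero overall length change; the single axial force P common to all segments must satisfy P Σ Lᵢ/(AᵢEᵢ) = δ_free.
Σ Lᵢ/(AᵢEᵢ) = 160/(2225×199×10³) + 330/(1750×31×10³) + 700/(1425×98×10³) = 1.146×10⁻⁵ mm/N.
So P = 2.267 / 1.146×10⁻⁵ = 197.9 kN, compressive.
σ_{concrete} = P / A = 197900 / 1750 = 113.1 MPa.

σ ≈ 113 MPa (compressive)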